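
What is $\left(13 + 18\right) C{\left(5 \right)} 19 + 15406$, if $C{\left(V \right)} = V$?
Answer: $18351$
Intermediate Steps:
$\left(13 + 18\right) C{\left(5 \right)} 19 + 15406 = \left(13 + 18\right) 5 \cdot 19 + 15406 = 31 \cdot 5 \cdot 19 + 15406 = 155 \cdot 19 + 15406 = 2945 + 15406 = 18351$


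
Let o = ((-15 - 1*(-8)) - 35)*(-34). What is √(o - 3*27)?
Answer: √1347 ≈ 36.701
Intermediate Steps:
o = 1428 (o = ((-15 + 8) - 35)*(-34) = (-7 - 35)*(-34) = -42*(-34) = 1428)
√(o - 3*27) = √(1428 - 3*27) = √(1428 - 1*81) = √(1428 - 81) = √1347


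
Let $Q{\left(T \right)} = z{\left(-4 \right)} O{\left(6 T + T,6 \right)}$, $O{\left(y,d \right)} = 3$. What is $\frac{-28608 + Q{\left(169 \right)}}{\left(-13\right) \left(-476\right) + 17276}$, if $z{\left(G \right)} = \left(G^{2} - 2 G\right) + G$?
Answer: $- \frac{7137}{5866} \approx -1.2167$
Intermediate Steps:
$z{\left(G \right)} = G^{2} - G$
$Q{\left(T \right)} = 60$ ($Q{\left(T \right)} = - 4 \left(-1 - 4\right) 3 = \left(-4\right) \left(-5\right) 3 = 20 \cdot 3 = 60$)
$\frac{-28608 + Q{\left(169 \right)}}{\left(-13\right) \left(-476\right) + 17276} = \frac{-28608 + 60}{\left(-13\right) \left(-476\right) + 17276} = - \frac{28548}{6188 + 17276} = - \frac{28548}{23464} = \left(-28548\right) \frac{1}{23464} = - \frac{7137}{5866}$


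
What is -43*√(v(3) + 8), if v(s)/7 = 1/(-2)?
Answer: -129*√2/2 ≈ -91.217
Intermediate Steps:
v(s) = -7/2 (v(s) = 7/(-2) = 7*(-½) = -7/2)
-43*√(v(3) + 8) = -43*√(-7/2 + 8) = -129*√2/2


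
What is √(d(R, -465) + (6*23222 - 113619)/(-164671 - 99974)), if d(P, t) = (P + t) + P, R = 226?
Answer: I*√11324512410/29405 ≈ 3.619*I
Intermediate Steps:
d(P, t) = t + 2*P
√(d(R, -465) + (6*23222 - 113619)/(-164671 - 99974)) = √((-465 + 2*226) + (6*23222 - 113619)/(-164671 - 99974)) = √((-465 + 452) + (139332 - 113619)/(-264645)) = √(-13 + 25713*(-1/264645)) = √(-13 - 2857/29405) = √(-385122/29405) = I*√11324512410/29405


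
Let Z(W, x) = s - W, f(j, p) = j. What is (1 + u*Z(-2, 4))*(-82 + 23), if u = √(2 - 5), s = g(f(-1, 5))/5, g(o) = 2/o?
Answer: -59 - 472*I*√3/5 ≈ -59.0 - 163.51*I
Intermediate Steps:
s = -⅖ (s = (2/(-1))/5 = (2*(-1))*(⅕) = -2*⅕ = -⅖ ≈ -0.40000)
Z(W, x) = -⅖ - W
u = I*√3 (u = √(-3) = I*√3 ≈ 1.732*I)
(1 + u*Z(-2, 4))*(-82 + 23) = (1 + (I*√3)*(-⅖ - 1*(-2)))*(-82 + 23) = (1 + (I*√3)*(-⅖ + 2))*(-59) = (1 + (I*√3)*(8/5))*(-59) = (1 + 8*I*√3/5)*(-59) = -59 - 472*I*√3/5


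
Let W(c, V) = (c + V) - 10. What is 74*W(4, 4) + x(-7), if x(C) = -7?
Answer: -155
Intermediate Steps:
W(c, V) = -10 + V + c (W(c, V) = (V + c) - 10 = -10 + V + c)
74*W(4, 4) + x(-7) = 74*(-10 + 4 + 4) - 7 = 74*(-2) - 7 = -148 - 7 = -155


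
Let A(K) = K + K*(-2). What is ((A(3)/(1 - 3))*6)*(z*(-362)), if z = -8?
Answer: 26064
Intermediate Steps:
A(K) = -K (A(K) = K - 2*K = -K)
((A(3)/(1 - 3))*6)*(z*(-362)) = (((-1*3)/(1 - 3))*6)*(-8*(-362)) = (-3/(-2)*6)*2896 = (-3*(-½)*6)*2896 = ((3/2)*6)*2896 = 9*2896 = 26064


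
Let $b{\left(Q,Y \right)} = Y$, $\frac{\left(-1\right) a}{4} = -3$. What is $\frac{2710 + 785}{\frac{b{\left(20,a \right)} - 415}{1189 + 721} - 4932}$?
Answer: $- \frac{6675450}{9420523} \approx -0.70861$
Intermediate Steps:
$a = 12$ ($a = \left(-4\right) \left(-3\right) = 12$)
$\frac{2710 + 785}{\frac{b{\left(20,a \right)} - 415}{1189 + 721} - 4932} = \frac{2710 + 785}{\frac{12 - 415}{1189 + 721} - 4932} = \frac{3495}{- \frac{403}{1910} - 4932} = \frac{3495}{- \frac{9420523}{1910}} = 3495 \left(- \frac{1910}{9420523}\right) = - \frac{6675450}{9420523}$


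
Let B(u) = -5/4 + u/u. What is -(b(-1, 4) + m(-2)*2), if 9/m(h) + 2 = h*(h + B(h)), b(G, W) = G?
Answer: -31/5 ≈ -6.2000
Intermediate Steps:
B(u) = -¼ (B(u) = -5*¼ + 1 = -5/4 + 1 = -¼)
m(h) = 9/(-2 + h*(-¼ + h)) (m(h) = 9/(-2 + h*(h - ¼)) = 9/(-2 + h*(-¼ + h)))
-(b(-1, 4) + m(-2)*2) = -(-1 + (36/(-8 - 1*(-2) + 4*(-2)²))*2) = -(-1 + (36/(-8 + 2 + 4*4))*2) = -(-1 + (36/(-8 + 2 + 16))*2) = -(-1 + (36/10)*2) = -(-1 + (36*(⅒))*2) = -(-1 + (18/5)*2) = -(-1 + 36/5) = -1*31/5 = -31/5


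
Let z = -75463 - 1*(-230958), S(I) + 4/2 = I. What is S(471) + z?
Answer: 155964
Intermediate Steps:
S(I) = -2 + I
z = 155495 (z = -75463 + 230958 = 155495)
S(471) + z = (-2 + 471) + 155495 = 469 + 155495 = 155964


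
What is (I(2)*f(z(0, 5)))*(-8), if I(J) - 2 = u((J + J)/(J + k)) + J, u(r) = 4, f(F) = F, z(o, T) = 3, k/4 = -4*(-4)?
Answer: -192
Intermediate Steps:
k = 64 (k = 4*(-4*(-4)) = 4*16 = 64)
I(J) = 6 + J (I(J) = 2 + (4 + J) = 6 + J)
(I(2)*f(z(0, 5)))*(-8) = ((6 + 2)*3)*(-8) = (8*3)*(-8) = 24*(-8) = -192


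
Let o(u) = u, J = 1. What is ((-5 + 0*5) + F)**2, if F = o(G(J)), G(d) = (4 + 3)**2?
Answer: 1936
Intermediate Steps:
G(d) = 49 (G(d) = 7**2 = 49)
F = 49
((-5 + 0*5) + F)**2 = ((-5 + 0*5) + 49)**2 = ((-5 + 0) + 49)**2 = (-5 + 49)**2 = 44**2 = 1936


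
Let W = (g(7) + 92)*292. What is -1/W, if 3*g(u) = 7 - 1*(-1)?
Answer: -3/82928 ≈ -3.6176e-5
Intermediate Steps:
g(u) = 8/3 (g(u) = (7 - 1*(-1))/3 = (7 + 1)/3 = (⅓)*8 = 8/3)
W = 82928/3 (W = (8/3 + 92)*292 = (284/3)*292 = 82928/3 ≈ 27643.)
-1/W = -1/82928/3 = -1*3/82928 = -3/82928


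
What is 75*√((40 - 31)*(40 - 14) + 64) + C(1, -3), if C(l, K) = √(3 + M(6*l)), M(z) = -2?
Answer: 1 + 75*√298 ≈ 1295.7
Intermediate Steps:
C(l, K) = 1 (C(l, K) = √(3 - 2) = √1 = 1)
75*√((40 - 31)*(40 - 14) + 64) + C(1, -3) = 75*√((40 - 31)*(40 - 14) + 64) + 1 = 75*√(9*26 + 64) + 1 = 75*√(234 + 64) + 1 = 75*√298 + 1 = 1 + 75*√298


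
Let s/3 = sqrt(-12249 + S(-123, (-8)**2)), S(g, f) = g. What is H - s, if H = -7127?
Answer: -7127 - 6*I*sqrt(3093) ≈ -7127.0 - 333.69*I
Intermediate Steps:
s = 6*I*sqrt(3093) (s = 3*sqrt(-12249 - 123) = 3*sqrt(-12372) = 3*(2*I*sqrt(3093)) = 6*I*sqrt(3093) ≈ 333.69*I)
H - s = -7127 - 6*I*sqrt(3093)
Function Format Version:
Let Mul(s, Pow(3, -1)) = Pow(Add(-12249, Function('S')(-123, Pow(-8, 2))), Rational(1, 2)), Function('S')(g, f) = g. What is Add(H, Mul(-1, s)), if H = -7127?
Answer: Add(-7127, Mul(-6, I, Pow(3093, Rational(1, 2)))) ≈ Add(-7127.0, Mul(-333.69, I))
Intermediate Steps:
s = Mul(6, I, Pow(3093, Rational(1, 2))) (s = Mul(3, Pow(Add(-12249, -123), Rational(1, 2))) = Mul(3, Pow(-12372, Rational(1, 2))) = Mul(3, Mul(2, I, Pow(3093, Rational(1, 2)))) = Mul(6, I, Pow(3093, Rational(1, 2))) ≈ Mul(333.69, I))
Add(H, Mul(-1, s)) = Add(-7127, Mul(-1, Mul(6, I, Pow(3093, Rational(1, 2))))) = Add(-7127, Mul(-6, I, Pow(3093, Rational(1, 2))))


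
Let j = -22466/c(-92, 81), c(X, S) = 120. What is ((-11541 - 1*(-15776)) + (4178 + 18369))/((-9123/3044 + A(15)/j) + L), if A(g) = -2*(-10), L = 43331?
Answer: 915763675064/1481521670953 ≈ 0.61812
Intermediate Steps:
A(g) = 20
j = -11233/60 (j = -22466/120 = -22466*1/120 = -11233/60 ≈ -187.22)
((-11541 - 1*(-15776)) + (4178 + 18369))/((-9123/3044 + A(15)/j) + L) = ((-11541 - 1*(-15776)) + (4178 + 18369))/((-9123/3044 + 20/(-11233/60)) + 43331) = ((-11541 + 15776) + 22547)/((-9123*1/3044 + 20*(-60/11233)) + 43331) = (4235 + 22547)/((-9123/3044 - 1200/11233) + 43331) = 26782/(-106131459/34193252 + 43331) = 26782/(1481521670953/34193252) = 26782*(34193252/1481521670953) = 915763675064/1481521670953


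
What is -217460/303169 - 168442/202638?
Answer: -47566026089/30716779911 ≈ -1.5485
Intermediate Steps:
-217460/303169 - 168442/202638 = -217460*1/303169 - 168442*1/202638 = -217460/303169 - 84221/101319 = -47566026089/30716779911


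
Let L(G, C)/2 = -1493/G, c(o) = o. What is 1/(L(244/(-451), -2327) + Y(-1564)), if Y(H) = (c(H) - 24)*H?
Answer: 122/303676447 ≈ 4.0174e-7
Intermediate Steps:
L(G, C) = -2986/G (L(G, C) = 2*(-1493/G) = -2986/G)
Y(H) = H*(-24 + H) (Y(H) = (H - 24)*H = (-24 + H)*H = H*(-24 + H))
1/(L(244/(-451), -2327) + Y(-1564)) = 1/(-2986/(244/(-451)) - 1564*(-24 - 1564)) = 1/(-2986/(244*(-1/451)) - 1564*(-1588)) = 1/(-2986/(-244/451) + 2483632) = 1/(-2986*(-451/244) + 2483632) = 1/(673343/122 + 2483632) = 1/(303676447/122) = 122/303676447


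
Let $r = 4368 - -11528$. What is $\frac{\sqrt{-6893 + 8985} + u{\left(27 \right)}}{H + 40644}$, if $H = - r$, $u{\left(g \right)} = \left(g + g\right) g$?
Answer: $\frac{729}{12374} + \frac{\sqrt{523}}{12374} \approx 0.060762$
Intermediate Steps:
$u{\left(g \right)} = 2 g^{2}$ ($u{\left(g \right)} = 2 g g = 2 g^{2}$)
$r = 15896$ ($r = 4368 + 11528 = 15896$)
$H = -15896$ ($H = \left(-1\right) 15896 = -15896$)
$\frac{\sqrt{-6893 + 8985} + u{\left(27 \right)}}{H + 40644} = \frac{\sqrt{-6893 + 8985} + 2 \cdot 27^{2}}{-15896 + 40644} = \frac{\sqrt{2092} + 2 \cdot 729}{24748} = \left(2 \sqrt{523} + 1458\right) \frac{1}{24748} = \left(1458 + 2 \sqrt{523}\right) \frac{1}{24748} = \frac{729}{12374} + \frac{\sqrt{523}}{12374}$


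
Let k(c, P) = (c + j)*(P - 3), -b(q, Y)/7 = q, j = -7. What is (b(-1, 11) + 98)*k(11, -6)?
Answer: -3780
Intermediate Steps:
b(q, Y) = -7*q
k(c, P) = (-7 + c)*(-3 + P) (k(c, P) = (c - 7)*(P - 3) = (-7 + c)*(-3 + P))
(b(-1, 11) + 98)*k(11, -6) = (-7*(-1) + 98)*(21 - 7*(-6) - 3*11 - 6*11) = (7 + 98)*(21 + 42 - 33 - 66) = 105*(-36) = -3780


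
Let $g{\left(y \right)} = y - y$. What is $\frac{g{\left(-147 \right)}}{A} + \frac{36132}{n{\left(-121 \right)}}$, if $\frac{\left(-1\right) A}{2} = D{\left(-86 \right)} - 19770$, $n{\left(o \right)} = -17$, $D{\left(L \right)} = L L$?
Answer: $- \frac{36132}{17} \approx -2125.4$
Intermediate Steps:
$D{\left(L \right)} = L^{2}$
$A = 24748$ ($A = - 2 \left(\left(-86\right)^{2} - 19770\right) = - 2 \left(7396 - 19770\right) = \left(-2\right) \left(-12374\right) = 24748$)
$g{\left(y \right)} = 0$
$\frac{g{\left(-147 \right)}}{A} + \frac{36132}{n{\left(-121 \right)}} = \frac{0}{24748} + \frac{36132}{-17} = 0 \cdot \frac{1}{24748} + 36132 \left(- \frac{1}{17}\right) = 0 - \frac{36132}{17} = - \frac{36132}{17}$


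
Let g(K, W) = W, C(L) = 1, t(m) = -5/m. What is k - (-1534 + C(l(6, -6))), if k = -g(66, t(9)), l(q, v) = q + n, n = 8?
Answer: 13802/9 ≈ 1533.6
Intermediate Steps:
l(q, v) = 8 + q (l(q, v) = q + 8 = 8 + q)
k = 5/9 (k = -(-5)/9 = -1*(-5/9) = 5/9 ≈ 0.55556)
k - (-1534 + C(l(6, -6))) = 5/9 - (-1534 + 1) = 5/9 - 1*(-1533) = 5/9 + 1533 = 13802/9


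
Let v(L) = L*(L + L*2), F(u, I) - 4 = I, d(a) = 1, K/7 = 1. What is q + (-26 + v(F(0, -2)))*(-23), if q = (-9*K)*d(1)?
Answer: 259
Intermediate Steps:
K = 7 (K = 7*1 = 7)
F(u, I) = 4 + I
v(L) = 3*L² (v(L) = L*(L + 2*L) = L*(3*L) = 3*L²)
q = -63 (q = -9*7*1 = -63*1 = -63)
q + (-26 + v(F(0, -2)))*(-23) = -63 + (-26 + 3*(4 - 2)²)*(-23) = -63 + (-26 + 3*2²)*(-23) = -63 + (-26 + 3*4)*(-23) = -63 + (-26 + 12)*(-23) = -63 - 14*(-23) = -63 + 322 = 259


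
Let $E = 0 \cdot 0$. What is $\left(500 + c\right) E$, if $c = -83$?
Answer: $0$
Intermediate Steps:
$E = 0$
$\left(500 + c\right) E = \left(500 - 83\right) 0 = 417 \cdot 0 = 0$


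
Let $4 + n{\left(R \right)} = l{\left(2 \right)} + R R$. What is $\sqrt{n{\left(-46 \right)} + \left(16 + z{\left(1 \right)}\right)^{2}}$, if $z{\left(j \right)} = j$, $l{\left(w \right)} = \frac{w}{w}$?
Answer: $\sqrt{2402} \approx 49.01$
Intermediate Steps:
$l{\left(w \right)} = 1$
$n{\left(R \right)} = -3 + R^{2}$ ($n{\left(R \right)} = -4 + \left(1 + R R\right) = -4 + \left(1 + R^{2}\right) = -3 + R^{2}$)
$\sqrt{n{\left(-46 \right)} + \left(16 + z{\left(1 \right)}\right)^{2}} = \sqrt{\left(-3 + \left(-46\right)^{2}\right) + \left(16 + 1\right)^{2}} = \sqrt{\left(-3 + 2116\right) + 17^{2}} = \sqrt{2113 + 289} = \sqrt{2402}$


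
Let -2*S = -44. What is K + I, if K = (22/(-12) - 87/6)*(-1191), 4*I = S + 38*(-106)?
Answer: 36903/2 ≈ 18452.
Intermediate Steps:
S = 22 (S = -½*(-44) = 22)
I = -2003/2 (I = (22 + 38*(-106))/4 = (22 - 4028)/4 = (¼)*(-4006) = -2003/2 ≈ -1001.5)
K = 19453 (K = (22*(-1/12) - 87*⅙)*(-1191) = (-11/6 - 29/2)*(-1191) = -49/3*(-1191) = 19453)
K + I = 19453 - 2003/2 = 36903/2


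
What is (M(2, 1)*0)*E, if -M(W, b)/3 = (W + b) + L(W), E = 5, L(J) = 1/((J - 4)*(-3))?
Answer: 0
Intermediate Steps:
L(J) = 1/(12 - 3*J) (L(J) = 1/((-4 + J)*(-3)) = 1/(12 - 3*J))
M(W, b) = -3*W - 3*b + 3/(-12 + 3*W) (M(W, b) = -3*((W + b) - 1/(-12 + 3*W)) = -3*(W + b - 1/(-12 + 3*W)) = -3*W - 3*b + 3/(-12 + 3*W))
(M(2, 1)*0)*E = (((1 - 3*(-4 + 2)*(2 + 1))/(-4 + 2))*0)*5 = (((1 - 3*(-2)*3)/(-2))*0)*5 = (-(1 + 18)/2*0)*5 = (-1/2*19*0)*5 = -19/2*0*5 = 0*5 = 0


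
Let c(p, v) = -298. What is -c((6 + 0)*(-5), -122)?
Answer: 298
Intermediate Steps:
-c((6 + 0)*(-5), -122) = -1*(-298) = 298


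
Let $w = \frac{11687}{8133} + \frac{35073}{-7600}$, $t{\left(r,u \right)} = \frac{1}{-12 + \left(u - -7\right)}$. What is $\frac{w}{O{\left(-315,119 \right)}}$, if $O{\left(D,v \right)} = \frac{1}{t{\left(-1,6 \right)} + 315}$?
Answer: $- \frac{15517773211}{15452700} \approx -1004.2$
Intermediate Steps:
$t{\left(r,u \right)} = \frac{1}{-5 + u}$ ($t{\left(r,u \right)} = \frac{1}{-12 + \left(u + 7\right)} = \frac{1}{-12 + \left(7 + u\right)} = \frac{1}{-5 + u}$)
$w = - \frac{196427509}{61810800}$ ($w = 11687 \cdot \frac{1}{8133} + 35073 \left(- \frac{1}{7600}\right) = \frac{11687}{8133} - \frac{35073}{7600} = - \frac{196427509}{61810800} \approx -3.1779$)
$O{\left(D,v \right)} = \frac{1}{316}$ ($O{\left(D,v \right)} = \frac{1}{\frac{1}{-5 + 6} + 315} = \frac{1}{1^{-1} + 315} = \frac{1}{1 + 315} = \frac{1}{316}$)
$\frac{w}{O{\left(-315,119 \right)}} = - \frac{196427509 \frac{1}{\frac{1}{316}}}{61810800} = \left(- \frac{196427509}{61810800}\right) 316 = - \frac{15517773211}{15452700}$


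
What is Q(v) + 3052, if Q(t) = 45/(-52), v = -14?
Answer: 158659/52 ≈ 3051.1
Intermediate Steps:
Q(t) = -45/52 (Q(t) = 45*(-1/52) = -45/52)
Q(v) + 3052 = -45/52 + 3052 = 158659/52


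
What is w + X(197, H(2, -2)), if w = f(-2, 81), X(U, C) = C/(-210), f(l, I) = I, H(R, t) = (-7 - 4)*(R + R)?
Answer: 8527/105 ≈ 81.209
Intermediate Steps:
H(R, t) = -22*R
X(U, C) = -C/210 (X(U, C) = C*(-1/210) = -C/210)
w = 81
w + X(197, H(2, -2)) = 81 - (-11)*2/105 = 81 - 1/210*(-44) = 81 + 22/105 = 8527/105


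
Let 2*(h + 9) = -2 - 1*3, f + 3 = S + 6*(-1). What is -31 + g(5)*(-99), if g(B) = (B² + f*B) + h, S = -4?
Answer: 10135/2 ≈ 5067.5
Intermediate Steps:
f = -13 (f = -3 + (-4 + 6*(-1)) = -3 + (-4 - 6) = -3 - 10 = -13)
h = -23/2 (h = -9 + (-2 - 1*3)/2 = -9 + (-2 - 3)/2 = -9 + (½)*(-5) = -9 - 5/2 = -23/2 ≈ -11.500)
g(B) = -23/2 + B² - 13*B (g(B) = (B² - 13*B) - 23/2 = -23/2 + B² - 13*B)
-31 + g(5)*(-99) = -31 + (-23/2 + 5² - 13*5)*(-99) = -31 + (-23/2 + 25 - 65)*(-99) = -31 - 103/2*(-99) = -31 + 10197/2 = 10135/2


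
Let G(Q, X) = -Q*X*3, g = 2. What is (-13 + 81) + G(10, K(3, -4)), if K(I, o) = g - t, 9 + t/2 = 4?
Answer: -292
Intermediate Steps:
t = -10 (t = -18 + 2*4 = -18 + 8 = -10)
K(I, o) = 12 (K(I, o) = 2 - 1*(-10) = 2 + 10 = 12)
G(Q, X) = -3*Q*X
(-13 + 81) + G(10, K(3, -4)) = (-13 + 81) - 3*10*12 = 68 - 360 = -292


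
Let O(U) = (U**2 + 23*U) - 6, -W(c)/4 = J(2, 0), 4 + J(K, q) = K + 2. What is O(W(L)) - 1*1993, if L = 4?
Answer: -1999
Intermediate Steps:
J(K, q) = -2 + K (J(K, q) = -4 + (K + 2) = -4 + (2 + K) = -2 + K)
W(c) = 0 (W(c) = -4*(-2 + 2) = -4*0 = 0)
O(U) = -6 + U**2 + 23*U
O(W(L)) - 1*1993 = (-6 + 0**2 + 23*0) - 1*1993 = (-6 + 0 + 0) - 1993 = -6 - 1993 = -1999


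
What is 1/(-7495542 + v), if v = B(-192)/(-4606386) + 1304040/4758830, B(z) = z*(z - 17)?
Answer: -365350131473/2738497158228905546 ≈ -1.3341e-7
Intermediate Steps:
B(z) = z*(-17 + z)
v = 96932487820/365350131473 (v = -192*(-17 - 192)/(-4606386) + 1304040/4758830 = -192*(-209)*(-1/4606386) + 1304040*(1/4758830) = 40128*(-1/4606386) + 130404/475883 = -6688/767731 + 130404/475883 = 96932487820/365350131473 ≈ 0.26531)
1/(-7495542 + v) = 1/(-7495542 + 96932487820/365350131473) = 1/(-2738497158228905546/365350131473) = -365350131473/2738497158228905546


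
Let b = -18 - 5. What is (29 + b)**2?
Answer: 36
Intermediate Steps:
b = -23
(29 + b)**2 = (29 - 23)**2 = 6**2 = 36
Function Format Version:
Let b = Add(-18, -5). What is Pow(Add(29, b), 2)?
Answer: 36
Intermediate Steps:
b = -23
Pow(Add(29, b), 2) = Pow(Add(29, -23), 2) = Pow(6, 2) = 36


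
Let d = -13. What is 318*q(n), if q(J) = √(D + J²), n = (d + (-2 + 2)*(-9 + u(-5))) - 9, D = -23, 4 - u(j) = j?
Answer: 318*√461 ≈ 6827.8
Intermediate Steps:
u(j) = 4 - j
n = -22 (n = (-13 + (-2 + 2)*(-9 + (4 - 1*(-5)))) - 9 = (-13 + 0*(-9 + (4 + 5))) - 9 = (-13 + 0*(-9 + 9)) - 9 = (-13 + 0*0) - 9 = (-13 + 0) - 9 = -13 - 9 = -22)
q(J) = √(-23 + J²)
318*q(n) = 318*√(-23 + (-22)²) = 318*√(-23 + 484) = 318*√461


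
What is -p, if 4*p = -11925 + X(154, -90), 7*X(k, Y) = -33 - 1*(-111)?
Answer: 83397/28 ≈ 2978.5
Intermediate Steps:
X(k, Y) = 78/7 (X(k, Y) = (-33 - 1*(-111))/7 = (-33 + 111)/7 = (⅐)*78 = 78/7)
p = -83397/28 (p = (-11925 + 78/7)/4 = (¼)*(-83397/7) = -83397/28 ≈ -2978.5)
-p = -1*(-83397/28) = 83397/28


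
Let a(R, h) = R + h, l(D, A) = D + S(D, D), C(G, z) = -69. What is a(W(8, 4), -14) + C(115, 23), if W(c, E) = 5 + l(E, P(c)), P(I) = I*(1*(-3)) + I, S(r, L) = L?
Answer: -70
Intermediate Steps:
P(I) = -2*I (P(I) = I*(-3) + I = -3*I + I = -2*I)
l(D, A) = 2*D (l(D, A) = D + D = 2*D)
W(c, E) = 5 + 2*E
a(W(8, 4), -14) + C(115, 23) = ((5 + 2*4) - 14) - 69 = ((5 + 8) - 14) - 69 = (13 - 14) - 69 = -1 - 69 = -70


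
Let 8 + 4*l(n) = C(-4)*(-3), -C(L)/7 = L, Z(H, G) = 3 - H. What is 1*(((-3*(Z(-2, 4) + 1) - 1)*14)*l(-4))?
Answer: 6118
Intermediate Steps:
C(L) = -7*L
l(n) = -23 (l(n) = -2 + (-7*(-4)*(-3))/4 = -2 + (28*(-3))/4 = -2 + (¼)*(-84) = -2 - 21 = -23)
1*(((-3*(Z(-2, 4) + 1) - 1)*14)*l(-4)) = 1*(((-3*((3 - 1*(-2)) + 1) - 1)*14)*(-23)) = 1*(((-3*((3 + 2) + 1) - 1)*14)*(-23)) = 1*(((-3*(5 + 1) - 1)*14)*(-23)) = 1*(((-3*6 - 1)*14)*(-23)) = 1*(((-18 - 1)*14)*(-23)) = 1*(-19*14*(-23)) = 1*(-266*(-23)) = 1*6118 = 6118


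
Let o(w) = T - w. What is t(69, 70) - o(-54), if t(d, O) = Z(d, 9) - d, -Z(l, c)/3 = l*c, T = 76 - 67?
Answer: -1995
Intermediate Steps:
T = 9
Z(l, c) = -3*c*l (Z(l, c) = -3*l*c = -3*c*l)
o(w) = 9 - w
t(d, O) = -28*d (t(d, O) = -3*9*d - d = -27*d - d = -28*d)
t(69, 70) - o(-54) = -28*69 - (9 - 1*(-54)) = -1932 - (9 + 54) = -1932 - 1*63 = -1932 - 63 = -1995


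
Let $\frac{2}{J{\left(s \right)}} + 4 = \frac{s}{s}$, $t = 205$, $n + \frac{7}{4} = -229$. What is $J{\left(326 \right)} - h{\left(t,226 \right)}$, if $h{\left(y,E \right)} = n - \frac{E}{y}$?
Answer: $\frac{568717}{2460} \approx 231.19$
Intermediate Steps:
$n = - \frac{923}{4}$ ($n = - \frac{7}{4} - 229 = - \frac{923}{4} \approx -230.75$)
$h{\left(y,E \right)} = - \frac{923}{4} - \frac{E}{y}$
$J{\left(s \right)} = - \frac{2}{3}$ ($J{\left(s \right)} = \frac{2}{-4 + \frac{s}{s}} = \frac{2}{-4 + 1} = \frac{2}{-3} = 2 \left(- \frac{1}{3}\right) = - \frac{2}{3}$)
$J{\left(326 \right)} - h{\left(t,226 \right)} = - \frac{2}{3} - \left(- \frac{923}{4} - \frac{226}{205}\right) = - \frac{2}{3} - - \frac{190119}{820} = - \frac{2}{3} + \frac{190119}{820} = \frac{568717}{2460}$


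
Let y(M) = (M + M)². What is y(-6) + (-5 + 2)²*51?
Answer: 603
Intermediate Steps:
y(M) = 4*M² (y(M) = (2*M)² = 4*M²)
y(-6) + (-5 + 2)²*51 = 4*(-6)² + (-5 + 2)²*51 = 4*36 + (-3)²*51 = 144 + 9*51 = 144 + 459 = 603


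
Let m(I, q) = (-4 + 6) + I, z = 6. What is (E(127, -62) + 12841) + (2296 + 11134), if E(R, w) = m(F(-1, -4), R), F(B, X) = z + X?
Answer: 26275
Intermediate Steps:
F(B, X) = 6 + X
m(I, q) = 2 + I
E(R, w) = 4 (E(R, w) = 2 + (6 - 4) = 2 + 2 = 4)
(E(127, -62) + 12841) + (2296 + 11134) = (4 + 12841) + (2296 + 11134) = 12845 + 13430 = 26275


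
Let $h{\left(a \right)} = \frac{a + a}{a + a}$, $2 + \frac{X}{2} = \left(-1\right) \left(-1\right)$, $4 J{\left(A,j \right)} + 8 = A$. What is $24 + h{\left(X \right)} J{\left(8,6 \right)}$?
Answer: $24$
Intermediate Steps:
$J{\left(A,j \right)} = -2 + \frac{A}{4}$
$X = -2$ ($X = -4 + 2 \left(\left(-1\right) \left(-1\right)\right) = -4 + 2 \cdot 1 = -4 + 2 = -2$)
$h{\left(a \right)} = 1$ ($h{\left(a \right)} = \frac{2 a}{2 a} = 2 a \frac{1}{2 a} = 1$)
$24 + h{\left(X \right)} J{\left(8,6 \right)} = 24 + 1 \left(-2 + \frac{1}{4} \cdot 8\right) = 24 + 1 \left(-2 + 2\right) = 24 + 1 \cdot 0 = 24 + 0 = 24$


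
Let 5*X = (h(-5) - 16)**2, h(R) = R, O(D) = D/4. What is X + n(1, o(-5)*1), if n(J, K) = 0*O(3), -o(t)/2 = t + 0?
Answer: 441/5 ≈ 88.200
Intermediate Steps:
O(D) = D/4 (O(D) = D*(1/4) = D/4)
o(t) = -2*t (o(t) = -2*(t + 0) = -2*t)
n(J, K) = 0 (n(J, K) = 0*((1/4)*3) = 0*(3/4) = 0)
X = 441/5 (X = (-5 - 16)**2/5 = (1/5)*(-21)**2 = (1/5)*441 = 441/5 ≈ 88.200)
X + n(1, o(-5)*1) = 441/5 + 0 = 441/5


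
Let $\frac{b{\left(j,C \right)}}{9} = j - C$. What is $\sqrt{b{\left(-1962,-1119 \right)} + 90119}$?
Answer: $2 \sqrt{20633} \approx 287.28$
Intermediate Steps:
$b{\left(j,C \right)} = - 9 C + 9 j$ ($b{\left(j,C \right)} = 9 \left(j - C\right) = - 9 C + 9 j$)
$\sqrt{b{\left(-1962,-1119 \right)} + 90119} = \sqrt{\left(\left(-9\right) \left(-1119\right) + 9 \left(-1962\right)\right) + 90119} = \sqrt{\left(10071 - 17658\right) + 90119} = \sqrt{-7587 + 90119} = \sqrt{82532} = 2 \sqrt{20633}$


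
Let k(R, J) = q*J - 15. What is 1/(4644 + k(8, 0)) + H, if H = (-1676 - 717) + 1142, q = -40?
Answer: -5790878/4629 ≈ -1251.0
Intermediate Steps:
k(R, J) = -15 - 40*J (k(R, J) = -40*J - 15 = -15 - 40*J)
H = -1251 (H = -2393 + 1142 = -1251)
1/(4644 + k(8, 0)) + H = 1/(4644 + (-15 - 40*0)) - 1251 = 1/(4644 + (-15 + 0)) - 1251 = 1/(4644 - 15) - 1251 = 1/4629 - 1251 = -5790878/4629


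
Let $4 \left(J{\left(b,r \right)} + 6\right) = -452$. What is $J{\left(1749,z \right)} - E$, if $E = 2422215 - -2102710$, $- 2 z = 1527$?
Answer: $-4525044$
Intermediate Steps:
$z = - \frac{1527}{2}$ ($z = \left(- \frac{1}{2}\right) 1527 = - \frac{1527}{2} \approx -763.5$)
$E = 4524925$ ($E = 2422215 + 2102710 = 4524925$)
$J{\left(b,r \right)} = -119$ ($J{\left(b,r \right)} = -6 + \frac{1}{4} \left(-452\right) = -6 - 113 = -119$)
$J{\left(1749,z \right)} - E = -119 - 4524925 = -4525044$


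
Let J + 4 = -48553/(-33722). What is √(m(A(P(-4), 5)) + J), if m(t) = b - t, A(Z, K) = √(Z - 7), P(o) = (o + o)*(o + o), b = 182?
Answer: √(204054148818 - 1137173284*√57)/33722 ≈ 13.111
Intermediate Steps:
P(o) = 4*o² (P(o) = (2*o)*(2*o) = 4*o²)
A(Z, K) = √(-7 + Z)
m(t) = 182 - t
J = -86335/33722 (J = -4 - 48553/(-33722) = -4 - 48553*(-1/33722) = -4 + 48553/33722 = -86335/33722 ≈ -2.5602)
√(m(A(P(-4), 5)) + J) = √((182 - √(-7 + 4*(-4)²)) - 86335/33722) = √((182 - √(-7 + 4*16)) - 86335/33722) = √((182 - √(-7 + 64)) - 86335/33722) = √((182 - √57) - 86335/33722) = √(6051069/33722 - √57)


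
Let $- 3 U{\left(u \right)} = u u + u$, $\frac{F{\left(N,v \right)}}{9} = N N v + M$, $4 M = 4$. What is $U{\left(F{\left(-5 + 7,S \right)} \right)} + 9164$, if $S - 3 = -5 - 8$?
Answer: $-31786$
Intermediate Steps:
$M = 1$ ($M = \frac{1}{4} \cdot 4 = 1$)
$S = -10$ ($S = 3 - 13 = -10$)
$F{\left(N,v \right)} = 9 + 9 v N^{2}$ ($F{\left(N,v \right)} = 9 \left(N N v + 1\right) = 9 \left(N^{2} v + 1\right) = 9 \left(v N^{2} + 1\right) = 9 \left(1 + v N^{2}\right) = 9 + 9 v N^{2}$)
$U{\left(u \right)} = - \frac{u}{3} - \frac{u^{2}}{3}$ ($U{\left(u \right)} = - \frac{u u + u}{3} = - \frac{u^{2} + u}{3} = - \frac{u + u^{2}}{3} = - \frac{u}{3} - \frac{u^{2}}{3}$)
$U{\left(F{\left(-5 + 7,S \right)} \right)} + 9164 = - \frac{\left(9 + 9 \left(-10\right) \left(-5 + 7\right)^{2}\right) \left(1 + \left(9 + 9 \left(-10\right) \left(-5 + 7\right)^{2}\right)\right)}{3} + 9164 = - \frac{\left(9 + 9 \left(-10\right) 2^{2}\right) \left(1 + \left(9 + 9 \left(-10\right) 2^{2}\right)\right)}{3} + 9164 = - \frac{\left(9 + 9 \left(-10\right) 4\right) \left(1 + \left(9 + 9 \left(-10\right) 4\right)\right)}{3} + 9164 = - \frac{\left(9 - 360\right) \left(1 + \left(9 - 360\right)\right)}{3} + 9164 = \left(- \frac{1}{3}\right) \left(-351\right) \left(1 - 351\right) + 9164 = \left(- \frac{1}{3}\right) \left(-351\right) \left(-350\right) + 9164 = -40950 + 9164 = -31786$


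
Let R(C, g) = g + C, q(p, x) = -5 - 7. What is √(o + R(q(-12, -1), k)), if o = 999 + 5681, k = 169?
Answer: √6837 ≈ 82.686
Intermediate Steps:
q(p, x) = -12
R(C, g) = C + g
o = 6680
√(o + R(q(-12, -1), k)) = √(6680 + (-12 + 169)) = √(6680 + 157) = √6837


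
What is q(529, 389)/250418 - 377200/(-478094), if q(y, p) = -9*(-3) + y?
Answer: 23680872466/29930835823 ≈ 0.79119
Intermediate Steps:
q(y, p) = 27 + y
q(529, 389)/250418 - 377200/(-478094) = (27 + 529)/250418 - 377200/(-478094) = 556*(1/250418) - 377200*(-1/478094) = 278/125209 + 188600/239047 = 23680872466/29930835823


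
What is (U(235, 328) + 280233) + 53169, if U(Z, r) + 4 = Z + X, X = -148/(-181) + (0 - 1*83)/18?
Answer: 1086963955/3258 ≈ 3.3363e+5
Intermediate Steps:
X = -12359/3258 (X = -148*(-1/181) + (0 - 83)*(1/18) = 148/181 - 83*1/18 = 148/181 - 83/18 = -12359/3258 ≈ -3.7934)
U(Z, r) = -25391/3258 + Z (U(Z, r) = -4 + (Z - 12359/3258) = -4 + (-12359/3258 + Z) = -25391/3258 + Z)
(U(235, 328) + 280233) + 53169 = ((-25391/3258 + 235) + 280233) + 53169 = (740239/3258 + 280233) + 53169 = 913739353/3258 + 53169 = 1086963955/3258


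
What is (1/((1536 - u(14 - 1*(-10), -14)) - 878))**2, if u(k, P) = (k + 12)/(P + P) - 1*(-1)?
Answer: 49/21233664 ≈ 2.3077e-6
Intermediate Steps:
u(k, P) = 1 + (12 + k)/(2*P) (u(k, P) = (12 + k)/((2*P)) + 1 = (12 + k)*(1/(2*P)) + 1 = (12 + k)/(2*P) + 1 = 1 + (12 + k)/(2*P))
(1/((1536 - u(14 - 1*(-10), -14)) - 878))**2 = (1/((1536 - (6 - 14 + (14 - 1*(-10))/2)/(-14)) - 878))**2 = (1/((1536 - (-1)*(6 - 14 + (14 + 10)/2)/14) - 878))**2 = (1/((1536 - (-1)*(6 - 14 + (1/2)*24)/14) - 878))**2 = (1/((1536 - (-1)*(6 - 14 + 12)/14) - 878))**2 = (1/((1536 - (-1)*4/14) - 878))**2 = (1/((1536 - 1*(-2/7)) - 878))**2 = (1/((1536 + 2/7) - 878))**2 = (1/(10754/7 - 878))**2 = (1/(4608/7))**2 = (7/4608)**2 = 49/21233664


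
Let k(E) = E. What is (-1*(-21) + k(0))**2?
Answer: 441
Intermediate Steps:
(-1*(-21) + k(0))**2 = (-1*(-21) + 0)**2 = (21 + 0)**2 = 21**2 = 441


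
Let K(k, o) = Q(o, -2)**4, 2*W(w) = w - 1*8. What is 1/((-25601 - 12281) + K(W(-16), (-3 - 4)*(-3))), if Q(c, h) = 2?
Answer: -1/37866 ≈ -2.6409e-5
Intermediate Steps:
W(w) = -4 + w/2 (W(w) = (w - 1*8)/2 = (w - 8)/2 = (-8 + w)/2 = -4 + w/2)
K(k, o) = 16 (K(k, o) = 2**4 = 16)
1/((-25601 - 12281) + K(W(-16), (-3 - 4)*(-3))) = 1/((-25601 - 12281) + 16) = 1/(-37882 + 16) = 1/(-37866) = -1/37866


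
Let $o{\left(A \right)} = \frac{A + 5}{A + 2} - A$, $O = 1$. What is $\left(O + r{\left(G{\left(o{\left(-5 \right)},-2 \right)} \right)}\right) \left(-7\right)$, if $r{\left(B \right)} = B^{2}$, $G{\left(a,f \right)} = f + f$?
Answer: $-119$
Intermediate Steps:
$o{\left(A \right)} = - A + \frac{5 + A}{2 + A}$ ($o{\left(A \right)} = \frac{5 + A}{2 + A} - A = - A + \frac{5 + A}{2 + A}$)
$G{\left(a,f \right)} = 2 f$
$\left(O + r{\left(G{\left(o{\left(-5 \right)},-2 \right)} \right)}\right) \left(-7\right) = \left(1 + \left(2 \left(-2\right)\right)^{2}\right) \left(-7\right) = \left(1 + \left(-4\right)^{2}\right) \left(-7\right) = \left(1 + 16\right) \left(-7\right) = 17 \left(-7\right) = -119$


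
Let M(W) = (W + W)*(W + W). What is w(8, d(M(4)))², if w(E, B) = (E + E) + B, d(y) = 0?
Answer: 256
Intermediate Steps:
M(W) = 4*W² (M(W) = (2*W)*(2*W) = 4*W²)
w(E, B) = B + 2*E (w(E, B) = 2*E + B = B + 2*E)
w(8, d(M(4)))² = (0 + 2*8)² = (0 + 16)² = 16² = 256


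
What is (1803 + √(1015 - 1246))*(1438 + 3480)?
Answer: 8867154 + 4918*I*√231 ≈ 8.8672e+6 + 74747.0*I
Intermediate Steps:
(1803 + √(1015 - 1246))*(1438 + 3480) = (1803 + √(-231))*4918 = (1803 + I*√231)*4918 = 8867154 + 4918*I*√231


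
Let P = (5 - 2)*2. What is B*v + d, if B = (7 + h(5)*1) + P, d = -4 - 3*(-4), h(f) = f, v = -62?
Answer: -1108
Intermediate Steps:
P = 6 (P = 3*2 = 6)
d = 8 (d = -4 + 12 = 8)
B = 18 (B = (7 + 5*1) + 6 = (7 + 5) + 6 = 12 + 6 = 18)
B*v + d = 18*(-62) + 8 = -1116 + 8 = -1108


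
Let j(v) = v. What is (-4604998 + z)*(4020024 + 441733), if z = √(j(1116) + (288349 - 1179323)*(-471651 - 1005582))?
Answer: -20546382061486 + 13385271*√146241799562 ≈ -1.5428e+13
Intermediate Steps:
z = 3*√146241799562 (z = √(1116 + (288349 - 1179323)*(-471651 - 1005582)) = √(1116 - 890974*(-1477233)) = √(1116 + 1316176194942) = √1316176196058 = 3*√146241799562 ≈ 1.1472e+6)
(-4604998 + z)*(4020024 + 441733) = (-4604998 + 3*√146241799562)*(4020024 + 441733) = (-4604998 + 3*√146241799562)*4461757 = -20546382061486 + 13385271*√146241799562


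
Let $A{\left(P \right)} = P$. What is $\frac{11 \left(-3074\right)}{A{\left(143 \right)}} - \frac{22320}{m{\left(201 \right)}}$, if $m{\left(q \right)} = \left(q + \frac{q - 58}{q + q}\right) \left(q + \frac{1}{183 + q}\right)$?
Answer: $- \frac{3850068728186}{16244123545} \approx -237.01$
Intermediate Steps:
$m{\left(q \right)} = \left(q + \frac{1}{183 + q}\right) \left(q + \frac{-58 + q}{2 q}\right)$ ($m{\left(q \right)} = \left(q + \frac{-58 + q}{2 q}\right) \left(q + \frac{1}{183 + q}\right) = \left(q + \frac{1}{183 + q}\right) \left(q + \frac{-58 + q}{2 q}\right)$)
$\frac{11 \left(-3074\right)}{A{\left(143 \right)}} - \frac{22320}{m{\left(201 \right)}} = \frac{11 \left(-3074\right)}{143} - \frac{22320}{\frac{1}{2} \cdot \frac{1}{201} \frac{1}{183 + 201} \left(-58 - 2133213 + 2 \cdot 201^{4} + 127 \cdot 201^{2} + 367 \cdot 201^{3}\right)} = \left(-33814\right) \frac{1}{143} - \frac{22320}{\frac{1}{2} \cdot \frac{1}{201} \cdot \frac{1}{384} \left(-58 - 2133213 + 2 \cdot 1632240801 + 127 \cdot 40401 + 367 \cdot 8120601\right)} = - \frac{3074}{13} - \frac{22320}{\frac{1}{2} \cdot \frac{1}{201} \cdot \frac{1}{384} \left(-58 - 2133213 + 3264481602 + 5130927 + 2980260567\right)} = - \frac{3074}{13} - \frac{22320}{\frac{1}{2} \cdot \frac{1}{201} \cdot \frac{1}{384} \cdot 6247739825} = - \frac{3074}{13} - \frac{22320}{\frac{6247739825}{154368}} = - \frac{3074}{13} - \frac{689098752}{1249547965} = - \frac{3850068728186}{16244123545}$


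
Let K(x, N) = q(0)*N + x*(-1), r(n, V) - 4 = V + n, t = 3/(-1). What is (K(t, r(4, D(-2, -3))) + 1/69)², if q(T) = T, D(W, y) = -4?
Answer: 43264/4761 ≈ 9.0872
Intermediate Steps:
t = -3 (t = 3*(-1) = -3)
r(n, V) = 4 + V + n (r(n, V) = 4 + (V + n) = 4 + V + n)
K(x, N) = -x (K(x, N) = 0*N + x*(-1) = 0 - x = -x)
(K(t, r(4, D(-2, -3))) + 1/69)² = (-1*(-3) + 1/69)² = (3 + 1/69)² = (208/69)² = 43264/4761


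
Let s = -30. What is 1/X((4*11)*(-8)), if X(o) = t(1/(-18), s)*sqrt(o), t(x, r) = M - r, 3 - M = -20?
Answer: -I*sqrt(22)/4664 ≈ -0.0010057*I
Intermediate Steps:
M = 23 (M = 3 - 1*(-20) = 3 + 20 = 23)
t(x, r) = 23 - r
X(o) = 53*sqrt(o) (X(o) = (23 - 1*(-30))*sqrt(o) = (23 + 30)*sqrt(o) = 53*sqrt(o))
1/X((4*11)*(-8)) = 1/(53*sqrt((4*11)*(-8))) = 1/(53*sqrt(44*(-8))) = 1/(53*sqrt(-352)) = 1/(53*(4*I*sqrt(22))) = 1/(212*I*sqrt(22)) = -I*sqrt(22)/4664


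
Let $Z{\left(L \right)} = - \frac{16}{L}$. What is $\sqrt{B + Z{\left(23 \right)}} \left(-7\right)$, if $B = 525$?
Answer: $- \frac{7 \sqrt{277357}}{23} \approx -160.28$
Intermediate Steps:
$\sqrt{B + Z{\left(23 \right)}} \left(-7\right) = \sqrt{525 - \frac{16}{23}} \left(-7\right) = \sqrt{\frac{12059}{23}} \left(-7\right) = \frac{\sqrt{277357}}{23} \left(-7\right) = - \frac{7 \sqrt{277357}}{23}$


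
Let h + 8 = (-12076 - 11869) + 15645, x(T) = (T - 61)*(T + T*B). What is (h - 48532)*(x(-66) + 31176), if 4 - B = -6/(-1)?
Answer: -1295610960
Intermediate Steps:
B = -2 (B = 4 - (-6)/(-1) = 4 - (-6)*(-1) = 4 - 1*6 = 4 - 6 = -2)
x(T) = -T*(-61 + T) (x(T) = (T - 61)*(T + T*(-2)) = (-61 + T)*(T - 2*T) = (-61 + T)*(-T) = -T*(-61 + T))
h = -8308 (h = -8 + ((-12076 - 11869) + 15645) = -8 + (-23945 + 15645) = -8 - 8300 = -8308)
(h - 48532)*(x(-66) + 31176) = (-8308 - 48532)*(-66*(61 - 1*(-66)) + 31176) = -56840*(-66*(61 + 66) + 31176) = -56840*(-66*127 + 31176) = -56840*(-8382 + 31176) = -56840*22794 = -1295610960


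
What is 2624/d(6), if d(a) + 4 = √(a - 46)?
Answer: -1312/7 - 656*I*√10/7 ≈ -187.43 - 296.35*I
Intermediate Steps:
d(a) = -4 + √(-46 + a) (d(a) = -4 + √(a - 46) = -4 + √(-46 + a))
2624/d(6) = 2624/(-4 + √(-46 + 6)) = 2624/(-4 + √(-40)) = 2624/(-4 + 2*I*√10)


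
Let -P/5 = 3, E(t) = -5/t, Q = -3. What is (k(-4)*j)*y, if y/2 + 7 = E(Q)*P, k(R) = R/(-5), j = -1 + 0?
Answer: 256/5 ≈ 51.200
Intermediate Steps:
j = -1
k(R) = -R/5 (k(R) = R*(-1/5) = -R/5)
P = -15 (P = -5*3 = -15)
y = -64 (y = -14 + 2*(-5/(-3)*(-15)) = -14 + 2*(-5*(-1/3)*(-15)) = -14 + 2*((5/3)*(-15)) = -14 + 2*(-25) = -14 - 50 = -64)
(k(-4)*j)*y = (-1/5*(-4)*(-1))*(-64) = ((4/5)*(-1))*(-64) = -4/5*(-64) = 256/5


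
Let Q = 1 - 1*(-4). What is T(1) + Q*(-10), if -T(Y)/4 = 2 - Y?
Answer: -54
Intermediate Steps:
T(Y) = -8 + 4*Y (T(Y) = -4*(2 - Y) = -8 + 4*Y)
Q = 5 (Q = 1 + 4 = 5)
T(1) + Q*(-10) = (-8 + 4*1) + 5*(-10) = (-8 + 4) - 50 = -4 - 50 = -54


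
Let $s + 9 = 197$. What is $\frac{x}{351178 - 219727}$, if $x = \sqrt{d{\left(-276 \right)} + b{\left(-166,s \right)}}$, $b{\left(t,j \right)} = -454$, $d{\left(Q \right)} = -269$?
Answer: $\frac{i \sqrt{723}}{131451} \approx 0.00020455 i$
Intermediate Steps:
$s = 188$ ($s = -9 + 197 = 188$)
$x = i \sqrt{723}$ ($x = \sqrt{-269 - 454} = \sqrt{-723} = i \sqrt{723} \approx 26.889 i$)
$\frac{x}{351178 - 219727} = \frac{i \sqrt{723}}{351178 - 219727} = \frac{i \sqrt{723}}{131451}$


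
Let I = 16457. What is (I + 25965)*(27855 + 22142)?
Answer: 2120972734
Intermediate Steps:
(I + 25965)*(27855 + 22142) = (16457 + 25965)*(27855 + 22142) = 42422*49997 = 2120972734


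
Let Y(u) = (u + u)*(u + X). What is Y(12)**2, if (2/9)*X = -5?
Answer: 63504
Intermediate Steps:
X = -45/2 (X = (9/2)*(-5) = -45/2 ≈ -22.500)
Y(u) = 2*u*(-45/2 + u) (Y(u) = (u + u)*(u - 45/2) = (2*u)*(-45/2 + u) = 2*u*(-45/2 + u))
Y(12)**2 = (12*(-45 + 2*12))**2 = (12*(-45 + 24))**2 = (12*(-21))**2 = (-252)**2 = 63504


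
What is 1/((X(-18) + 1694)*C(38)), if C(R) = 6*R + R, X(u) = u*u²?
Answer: -1/1100708 ≈ -9.0851e-7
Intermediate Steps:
X(u) = u³
C(R) = 7*R
1/((X(-18) + 1694)*C(38)) = 1/(((-18)³ + 1694)*((7*38))) = 1/((-5832 + 1694)*266) = (1/266)/(-4138) = -1/4138*1/266 = -1/1100708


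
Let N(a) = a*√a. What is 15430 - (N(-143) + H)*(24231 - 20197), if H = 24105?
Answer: -97224140 + 576862*I*√143 ≈ -9.7224e+7 + 6.8983e+6*I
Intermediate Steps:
N(a) = a^(3/2)
15430 - (N(-143) + H)*(24231 - 20197) = 15430 - ((-143)^(3/2) + 24105)*(24231 - 20197) = 15430 - (-143*I*√143 + 24105)*4034 = 15430 - (24105 - 143*I*√143)*4034 = 15430 - (97239570 - 576862*I*√143) = 15430 + (-97239570 + 576862*I*√143) = -97224140 + 576862*I*√143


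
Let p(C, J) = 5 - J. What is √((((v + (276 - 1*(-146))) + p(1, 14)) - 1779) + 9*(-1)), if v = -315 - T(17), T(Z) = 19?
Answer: I*√1709 ≈ 41.34*I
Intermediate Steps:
v = -334 (v = -315 - 1*19 = -315 - 19 = -334)
√((((v + (276 - 1*(-146))) + p(1, 14)) - 1779) + 9*(-1)) = √((((-334 + (276 - 1*(-146))) + (5 - 1*14)) - 1779) + 9*(-1)) = √((((-334 + (276 + 146)) + (5 - 14)) - 1779) - 9) = √((((-334 + 422) - 9) - 1779) - 9) = √(((88 - 9) - 1779) - 9) = √((79 - 1779) - 9) = √(-1700 - 9) = √(-1709) = I*√1709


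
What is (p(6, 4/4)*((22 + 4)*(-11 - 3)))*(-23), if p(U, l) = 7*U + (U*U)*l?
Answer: 653016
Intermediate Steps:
p(U, l) = 7*U + l*U**2 (p(U, l) = 7*U + U**2*l = 7*U + l*U**2)
(p(6, 4/4)*((22 + 4)*(-11 - 3)))*(-23) = ((6*(7 + 6*(4/4)))*((22 + 4)*(-11 - 3)))*(-23) = ((6*(7 + 6*(4*(1/4))))*(26*(-14)))*(-23) = ((6*(7 + 6*1))*(-364))*(-23) = ((6*(7 + 6))*(-364))*(-23) = ((6*13)*(-364))*(-23) = (78*(-364))*(-23) = -28392*(-23) = 653016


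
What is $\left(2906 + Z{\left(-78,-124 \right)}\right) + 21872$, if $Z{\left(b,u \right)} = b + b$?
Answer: $24622$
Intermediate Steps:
$Z{\left(b,u \right)} = 2 b$
$\left(2906 + Z{\left(-78,-124 \right)}\right) + 21872 = \left(2906 + 2 \left(-78\right)\right) + 21872 = \left(2906 - 156\right) + 21872 = 2750 + 21872 = 24622$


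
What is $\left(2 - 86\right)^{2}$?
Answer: $7056$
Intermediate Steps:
$\left(2 - 86\right)^{2} = \left(-84\right)^{2} = 7056$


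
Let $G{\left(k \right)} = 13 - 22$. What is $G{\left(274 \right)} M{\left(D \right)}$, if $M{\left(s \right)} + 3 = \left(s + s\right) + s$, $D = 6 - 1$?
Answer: $-108$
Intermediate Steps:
$G{\left(k \right)} = -9$
$D = 5$ ($D = 6 - 1 = 5$)
$M{\left(s \right)} = -3 + 3 s$ ($M{\left(s \right)} = -3 + \left(\left(s + s\right) + s\right) = -3 + \left(2 s + s\right) = -3 + 3 s$)
$G{\left(274 \right)} M{\left(D \right)} = - 9 \left(-3 + 3 \cdot 5\right) = - 9 \left(-3 + 15\right) = \left(-9\right) 12 = -108$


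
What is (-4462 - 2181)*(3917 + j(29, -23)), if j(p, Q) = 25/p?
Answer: -754764374/29 ≈ -2.6026e+7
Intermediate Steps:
(-4462 - 2181)*(3917 + j(29, -23)) = (-4462 - 2181)*(3917 + 25/29) = -6643*(3917 + 25*(1/29)) = -6643*(3917 + 25/29) = -6643*113618/29 = -754764374/29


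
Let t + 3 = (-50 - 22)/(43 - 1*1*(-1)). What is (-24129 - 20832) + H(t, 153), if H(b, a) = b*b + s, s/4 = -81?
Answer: -5476884/121 ≈ -45264.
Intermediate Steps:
s = -324 (s = 4*(-81) = -324)
t = -51/11 (t = -3 + (-50 - 22)/(43 - 1*1*(-1)) = -3 - 72/(43 - 1*(-1)) = -3 - 72/(43 + 1) = -3 - 72/44 = -3 - 72*1/44 = -3 - 18/11 = -51/11 ≈ -4.6364)
H(b, a) = -324 + b² (H(b, a) = b*b - 324 = b² - 324 = -324 + b²)
(-24129 - 20832) + H(t, 153) = (-24129 - 20832) + (-324 + (-51/11)²) = -44961 + (-324 + 2601/121) = -44961 - 36603/121 = -5476884/121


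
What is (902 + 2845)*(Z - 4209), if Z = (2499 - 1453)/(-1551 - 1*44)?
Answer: -25158860547/1595 ≈ -1.5774e+7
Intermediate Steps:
Z = -1046/1595 (Z = 1046/(-1551 - 44) = 1046/(-1595) = 1046*(-1/1595) = -1046/1595 ≈ -0.65580)
(902 + 2845)*(Z - 4209) = (902 + 2845)*(-1046/1595 - 4209) = 3747*(-6714401/1595) = -25158860547/1595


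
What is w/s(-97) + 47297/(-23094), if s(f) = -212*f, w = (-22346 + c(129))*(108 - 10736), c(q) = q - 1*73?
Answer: 1367488141943/118726254 ≈ 11518.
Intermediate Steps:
c(q) = -73 + q (c(q) = q - 73 = -73 + q)
w = 236898120 (w = (-22346 + (-73 + 129))*(108 - 10736) = (-22346 + 56)*(-10628) = -22290*(-10628) = 236898120)
w/s(-97) + 47297/(-23094) = 236898120/((-212*(-97))) + 47297/(-23094) = 236898120/20564 + 47297*(-1/23094) = 236898120*(1/20564) - 47297/23094 = 59224530/5141 - 47297/23094 = 1367488141943/118726254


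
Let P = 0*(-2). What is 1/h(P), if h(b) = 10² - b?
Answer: 1/100 ≈ 0.010000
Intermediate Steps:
P = 0
h(b) = 100 - b
1/h(P) = 1/(100 - 1*0) = 1/(100 + 0) = 1/100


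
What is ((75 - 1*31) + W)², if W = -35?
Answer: 81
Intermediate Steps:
((75 - 1*31) + W)² = ((75 - 1*31) - 35)² = ((75 - 31) - 35)² = (44 - 35)² = 9² = 81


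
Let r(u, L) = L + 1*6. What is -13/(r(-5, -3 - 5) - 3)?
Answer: 13/5 ≈ 2.6000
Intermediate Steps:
r(u, L) = 6 + L (r(u, L) = L + 6 = 6 + L)
-13/(r(-5, -3 - 5) - 3) = -13/((6 + (-3 - 5)) - 3) = -13/((6 - 8) - 3) = -13/(-2 - 3) = -13/(-5) = -⅕*(-13) = 13/5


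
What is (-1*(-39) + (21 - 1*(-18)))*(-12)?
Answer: -936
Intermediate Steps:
(-1*(-39) + (21 - 1*(-18)))*(-12) = (39 + (21 + 18))*(-12) = (39 + 39)*(-12) = 78*(-12) = -936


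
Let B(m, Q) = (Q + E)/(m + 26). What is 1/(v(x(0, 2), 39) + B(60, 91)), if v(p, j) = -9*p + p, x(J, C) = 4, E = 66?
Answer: -86/2595 ≈ -0.033141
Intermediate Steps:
B(m, Q) = (66 + Q)/(26 + m) (B(m, Q) = (Q + 66)/(m + 26) = (66 + Q)/(26 + m))
v(p, j) = -8*p
1/(v(x(0, 2), 39) + B(60, 91)) = 1/(-8*4 + (66 + 91)/(26 + 60)) = 1/(-32 + 157/86) = 1/(-2595/86) = -86/2595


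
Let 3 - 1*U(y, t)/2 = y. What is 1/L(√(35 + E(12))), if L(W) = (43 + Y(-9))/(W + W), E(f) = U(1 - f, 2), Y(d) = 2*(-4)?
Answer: 6*√7/35 ≈ 0.45356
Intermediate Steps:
Y(d) = -8
U(y, t) = 6 - 2*y
E(f) = 4 + 2*f (E(f) = 6 - 2*(1 - f) = 6 + (-2 + 2*f) = 4 + 2*f)
L(W) = 35/(2*W) (L(W) = (43 - 8)/(W + W) = 35/((2*W)) = 35*(1/(2*W)) = 35/(2*W))
1/L(√(35 + E(12))) = 1/(35/(2*(√(35 + (4 + 2*12))))) = 1/(35/(2*(√(35 + (4 + 24))))) = 1/(35/(2*(√(35 + 28)))) = 1/(35/(2*(√63))) = 1/(35/(2*((3*√7)))) = 1/(35*(√7/21)/2) = 1/(5*√7/6) = 6*√7/35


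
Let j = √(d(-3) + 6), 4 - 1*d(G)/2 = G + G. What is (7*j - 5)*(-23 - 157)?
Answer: 900 - 1260*√26 ≈ -5524.8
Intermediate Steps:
d(G) = 8 - 4*G (d(G) = 8 - 2*(G + G) = 8 - 4*G)
j = √26 (j = √((8 - 4*(-3)) + 6) = √((8 + 12) + 6) = √(20 + 6) = √26 ≈ 5.0990)
(7*j - 5)*(-23 - 157) = (7*√26 - 5)*(-23 - 157) = (-5 + 7*√26)*(-180) = 900 - 1260*√26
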